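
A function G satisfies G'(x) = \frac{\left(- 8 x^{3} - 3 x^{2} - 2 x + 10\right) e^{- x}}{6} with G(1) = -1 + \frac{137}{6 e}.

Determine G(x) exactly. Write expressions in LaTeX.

G(x) = \frac{4 x^{3} e^{- x}}{3} + \frac{9 x^{2} e^{- x}}{2} + \frac{28 x e^{- x}}{3} - 1 + \frac{23 e^{- x}}{3}

Recognize the product-rule pattern: G'(x) = u'v + uv' with u = \frac{4 x^{3}}{3} + \frac{9 x^{2}}{2} + \frac{28 x}{3} + \frac{23}{3}, v = e^{- x}, so integration by parts undoes it.
A general antiderivative is \frac{\left(8 x^{3} + 27 x^{2} + 56 x + 46\right) e^{- x}}{6} + C.
The condition gives C = -1 + \frac{137}{6 e} - (\frac{137}{6 e}) = -1.
So G(x) = \frac{4 x^{3} e^{- x}}{3} + \frac{9 x^{2} e^{- x}}{2} + \frac{28 x e^{- x}}{3} - 1 + \frac{23 e^{- x}}{3}.
Check: d/dx[\frac{4 x^{3} e^{- x}}{3} + \frac{9 x^{2} e^{- x}}{2} + \frac{28 x e^{- x}}{3} - 1 + \frac{23 e^{- x}}{3}] = \frac{\left(- 8 x^{3} - 3 x^{2} - 2 x + 10\right) e^{- x}}{6} = G'(x).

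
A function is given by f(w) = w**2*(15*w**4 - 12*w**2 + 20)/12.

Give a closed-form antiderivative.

An antiderivative is F(w) = w**3*(225*w**4 - 252*w**2 + 700)/1260.

For F(w) to be correct the identity F'(w) - f(w) = 0 must hold.
Check: d/dw[w**3*(225*w**4 - 252*w**2 + 700)/1260] = 5*w**6/4 - w**4 + 5*w**2/3, which equals f(w).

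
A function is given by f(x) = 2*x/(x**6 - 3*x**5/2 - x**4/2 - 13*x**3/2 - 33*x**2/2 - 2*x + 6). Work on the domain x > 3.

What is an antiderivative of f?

The denominator factors as (x - 3)*(x + 1)**2*(2*x - 1)*(x**2 + 4); partial fractions split f into directly integrable pieces: 4*(71*x + 44)/(5525*(x**2 + 4)) - 64/(765*(2*x - 1)) - 19/(900*(x + 1)) - 1/(15*(x + 1)**2) + 3/(260*(x - 3)).
Check: d/dx[(2295*x*log(x - 3) - 8320*x*log(x - 1/2) - 4199*x*log(x + 1) + 5112*x*log(x**2 + 4) + 3168*x*atan(x/2) + 2295*log(x - 3) - 8320*log(x - 1/2) - 4199*log(x + 1) + 5112*log(x**2 + 4) + 3168*atan(x/2) + 13260)/(198900*x + 198900)] = 4*x/(2*x**6 - 3*x**5 - x**4 - 13*x**3 - 33*x**2 - 4*x + 12), which equals f(x).

An antiderivative is F(x) = (2295*x*log(x - 3) - 8320*x*log(x - 1/2) - 4199*x*log(x + 1) + 5112*x*log(x**2 + 4) + 3168*x*atan(x/2) + 2295*log(x - 3) - 8320*log(x - 1/2) - 4199*log(x + 1) + 5112*log(x**2 + 4) + 3168*atan(x/2) + 13260)/(198900*x + 198900).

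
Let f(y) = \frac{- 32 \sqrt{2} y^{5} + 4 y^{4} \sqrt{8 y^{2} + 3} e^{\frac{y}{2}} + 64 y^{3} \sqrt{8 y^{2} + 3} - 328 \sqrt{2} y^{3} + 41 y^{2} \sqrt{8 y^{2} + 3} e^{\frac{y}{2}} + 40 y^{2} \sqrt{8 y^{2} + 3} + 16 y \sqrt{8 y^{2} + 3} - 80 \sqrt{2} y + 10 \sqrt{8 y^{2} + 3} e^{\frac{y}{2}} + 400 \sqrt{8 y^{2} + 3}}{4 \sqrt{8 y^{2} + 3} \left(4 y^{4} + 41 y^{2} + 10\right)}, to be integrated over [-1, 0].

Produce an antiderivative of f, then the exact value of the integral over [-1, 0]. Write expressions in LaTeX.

Antiderivative: F(y) = \frac{\sqrt{2} \left(- \sqrt{8 y^{2} + 3} + \sqrt{2} e^{\frac{y}{2}} + 4 \sqrt{2} \log{\left(\frac{y^{2}}{2} + 5 \right)} + 10 \sqrt{2} \operatorname{atan}{\left(2 y \right)}\right)}{4}; value = - 2 \log{\left(\frac{11}{2} \right)} - \frac{\sqrt{6}}{4} - \frac{1}{2 e^{\frac{1}{2}}} + \frac{1}{2} + \frac{\sqrt{22}}{4} + 2 \log{\left(5 \right)} + 5 \operatorname{atan}{\left(2 \right)}

For F(y) to be correct the identity F'(y) - f(y) = 0 must hold.
F(y) = \frac{\sqrt{2} \left(- \sqrt{8 y^{2} + 3} + \sqrt{2} e^{\frac{y}{2}} + 4 \sqrt{2} \log{\left(\frac{y^{2}}{2} + 5 \right)} + 10 \sqrt{2} \operatorname{atan}{\left(2 y \right)}\right)}{4} is an antiderivative of f.
Check: d/dy[\frac{\sqrt{2} \left(- \sqrt{8 y^{2} + 3} + \sqrt{2} e^{\frac{y}{2}} + 4 \sqrt{2} \log{\left(\frac{y^{2}}{2} + 5 \right)} + 10 \sqrt{2} \operatorname{atan}{\left(2 y \right)}\right)}{4}] = \frac{- 32 \sqrt{2} y^{5} + 4 y^{4} \sqrt{8 y^{2} + 3} e^{\frac{y}{2}} + 64 y^{3} \sqrt{8 y^{2} + 3} - 328 \sqrt{2} y^{3} + 41 y^{2} \sqrt{8 y^{2} + 3} e^{\frac{y}{2}} + 40 y^{2} \sqrt{8 y^{2} + 3} + 16 y \sqrt{8 y^{2} + 3} - 80 \sqrt{2} y + 10 \sqrt{8 y^{2} + 3} e^{\frac{y}{2}} + 400 \sqrt{8 y^{2} + 3}}{16 y^{4} \sqrt{8 y^{2} + 3} + 164 y^{2} \sqrt{8 y^{2} + 3} + 40 \sqrt{8 y^{2} + 3}}, which equals f(y).
F(0) = - \frac{\sqrt{6}}{4} + \frac{1}{2} + 2 \log{\left(5 \right)}; F(-1) = - 5 \operatorname{atan}{\left(2 \right)} - \frac{\sqrt{22}}{4} + \frac{1}{2 e^{\frac{1}{2}}} + 2 \log{\left(\frac{11}{2} \right)}.
Integral = F(0) - F(-1) = - 2 \log{\left(\frac{11}{2} \right)} - \frac{\sqrt{6}}{4} - \frac{1}{2 e^{\frac{1}{2}}} + \frac{1}{2} + \frac{\sqrt{22}}{4} + 2 \log{\left(5 \right)} + 5 \operatorname{atan}{\left(2 \right)}.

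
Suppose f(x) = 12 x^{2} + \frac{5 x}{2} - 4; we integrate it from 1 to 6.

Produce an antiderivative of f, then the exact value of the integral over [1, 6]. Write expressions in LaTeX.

Integrate term by term and add the pieces.
F(x) = 4 x^{3} + \frac{5 x^{2}}{4} - 4 x is an antiderivative of f.
Check: d/dx[4 x^{3} + \frac{5 x^{2}}{4} - 4 x] = 12 x^{2} + \frac{5 x}{2} - 4 = f(x).
F(6) = 885; F(1) = \frac{5}{4}.
Integral = F(6) - F(1) = \frac{3535}{4}.

Antiderivative: F(x) = 4 x^{3} + \frac{5 x^{2}}{4} - 4 x; value = \frac{3535}{4}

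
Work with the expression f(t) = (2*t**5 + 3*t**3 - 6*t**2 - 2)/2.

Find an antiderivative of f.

Check any antiderivative F(t) by computing F'(t) and comparing it with f(t).
Check: d/dt[t*(4*t**5 + 9*t**3 - 24*t**2 - 24)/24] = t**5 + 3*t**3/2 - 3*t**2 - 1, which equals f(t).

An antiderivative is F(t) = t*(4*t**5 + 9*t**3 - 24*t**2 - 24)/24.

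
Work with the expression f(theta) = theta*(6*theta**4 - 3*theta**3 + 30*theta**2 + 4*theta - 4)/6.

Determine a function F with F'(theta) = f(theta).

For F(theta) to be correct the identity F'(theta) - f(theta) = 0 must hold.
Check: d/dtheta[theta**2*(30*theta**4 - 18*theta**3 + 225*theta**2 + 40*theta - 60)/180] = theta**5 - theta**4/2 + 5*theta**3 + 2*theta**2/3 - 2*theta/3, which equals f(theta).

An antiderivative is F(theta) = theta**2*(30*theta**4 - 18*theta**3 + 225*theta**2 + 40*theta - 60)/180.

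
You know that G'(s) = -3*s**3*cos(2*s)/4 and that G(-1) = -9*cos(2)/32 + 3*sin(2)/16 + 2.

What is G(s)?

Differentiate the proposed G(s) back; it has to land on the given G'(s).
A general antiderivative is -3*s**3*sin(2*s)/8 - 9*s**2*cos(2*s)/16 + 9*s*sin(2*s)/16 + 9*cos(2*s)/32 + C.
The condition gives C = -9*cos(2)/32 + 3*sin(2)/16 + 2 - (-9*cos(2)/32 + 3*sin(2)/16) = 2.
So G(s) = -3*s**3*sin(2*s)/8 - 9*s**2*cos(2*s)/16 + 9*s*sin(2*s)/16 + 9*cos(2*s)/32 + 2.
Check: d/ds[-3*s**3*sin(2*s)/8 - 9*s**2*cos(2*s)/16 + 9*s*sin(2*s)/16 + 9*cos(2*s)/32 + 2] = -3*s**3*cos(2*s)/4 = G'(s).

G(s) = -3*s**3*sin(2*s)/8 - 9*s**2*cos(2*s)/16 + 9*s*sin(2*s)/16 + 9*cos(2*s)/32 + 2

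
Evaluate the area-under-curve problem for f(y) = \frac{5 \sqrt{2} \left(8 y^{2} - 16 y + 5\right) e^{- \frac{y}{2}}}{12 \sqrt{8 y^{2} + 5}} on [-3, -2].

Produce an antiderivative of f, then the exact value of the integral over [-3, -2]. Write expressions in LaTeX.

Antiderivative: F(y) = - \frac{5 \sqrt{4 y^{2} + \frac{5}{2}} e^{- \frac{y}{2}}}{3}; value = - \frac{5 \sqrt{74} e}{6} + \frac{5 \sqrt{154} e^{\frac{3}{2}}}{6}

Recognize the product-rule pattern: f = u'v + uv' with u = - \frac{5 \sqrt{4 y^{2} + \frac{5}{2}}}{3}, v = e^{- \frac{y}{2}}, so integration by parts undoes it.
F(y) = - \frac{5 \sqrt{4 y^{2} + \frac{5}{2}} e^{- \frac{y}{2}}}{3} is an antiderivative of f.
Check: d/dy[- \frac{5 \sqrt{4 y^{2} + \frac{5}{2}} e^{- \frac{y}{2}}}{3}] = \frac{\sqrt{2} \left(40 y^{2} - 80 y + 25\right) e^{- \frac{y}{2}}}{12 \sqrt{8 y^{2} + 5}}, which equals f(y).
F(-2) = - \frac{5 \sqrt{74} e}{6}; F(-3) = - \frac{5 \sqrt{154} e^{\frac{3}{2}}}{6}.
Integral = F(-2) - F(-3) = - \frac{5 \sqrt{74} e}{6} + \frac{5 \sqrt{154} e^{\frac{3}{2}}}{6}.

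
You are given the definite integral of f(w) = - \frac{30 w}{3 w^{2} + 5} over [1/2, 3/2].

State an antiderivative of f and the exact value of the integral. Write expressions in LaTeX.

Antiderivative: F(w) = - 5 \log{\left(\frac{3 w^{2}}{2} + \frac{5}{2} \right)}; value = - 5 \log{\left(\frac{47}{8} \right)} + 5 \log{\left(\frac{23}{8} \right)}

f matches the chain-rule pattern g'(h)*h' with inner function h(w) = \frac{3 w^{2}}{2} + \frac{5}{2}; substituting u = h(w) collapses the integral.
F(w) = - 5 \log{\left(\frac{3 w^{2}}{2} + \frac{5}{2} \right)} is an antiderivative of f.
Check: d/dw[- 5 \log{\left(\frac{3 w^{2}}{2} + \frac{5}{2} \right)}] = - \frac{30 w}{3 w^{2} + 5} = f(w).
F(3/2) = - 5 \log{\left(\frac{47}{8} \right)}; F(1/2) = - 5 \log{\left(\frac{23}{8} \right)}.
Integral = F(3/2) - F(1/2) = - 5 \log{\left(\frac{47}{8} \right)} + 5 \log{\left(\frac{23}{8} \right)}.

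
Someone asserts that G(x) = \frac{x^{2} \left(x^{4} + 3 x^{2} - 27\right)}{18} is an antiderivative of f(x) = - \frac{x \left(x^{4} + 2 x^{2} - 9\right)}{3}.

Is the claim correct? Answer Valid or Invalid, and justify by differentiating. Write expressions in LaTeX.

d/dx[G] = \frac{x^{5}}{3} + \frac{2 x^{3}}{3} - 3 x
d/dx[G] - f(x) = \frac{2 x^{5}}{3} + \frac{4 x^{3}}{3} - 6 x != 0.

Invalid: d/dx[G] - f = \frac{2 x^{5}}{3} + \frac{4 x^{3}}{3} - 6 x, which is not 0.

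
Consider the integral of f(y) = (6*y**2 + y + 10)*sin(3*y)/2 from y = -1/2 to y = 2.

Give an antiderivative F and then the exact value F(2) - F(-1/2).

Antiderivative: F(y) = -y**2*cos(3*y) + 2*y*sin(3*y)/3 - y*cos(3*y)/6 + sin(3*y)/18 - 13*cos(3*y)/9; value = -52*cos(6)/9 + 25*sin(6)/18 - 5*sin(3/2)/18 + 29*cos(3/2)/18

Since d/dy undoes antidifferentiation here, F'(y) = f(y) is required of F(y).
F(y) = -y**2*cos(3*y) + 2*y*sin(3*y)/3 - y*cos(3*y)/6 + sin(3*y)/18 - 13*cos(3*y)/9 is an antiderivative of f.
Check: d/dy[-y**2*cos(3*y) + 2*y*sin(3*y)/3 - y*cos(3*y)/6 + sin(3*y)/18 - 13*cos(3*y)/9] = 3*y**2*sin(3*y) + y*sin(3*y)/2 + 5*sin(3*y), which equals f(y).
F(2) = -52*cos(6)/9 + 25*sin(6)/18; F(-1/2) = -29*cos(3/2)/18 + 5*sin(3/2)/18.
Integral = F(2) - F(-1/2) = -52*cos(6)/9 + 25*sin(6)/18 - 5*sin(3/2)/18 + 29*cos(3/2)/18.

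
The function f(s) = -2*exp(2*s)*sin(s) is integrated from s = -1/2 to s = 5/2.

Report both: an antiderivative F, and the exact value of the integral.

Check any antiderivative F(s) by computing F'(s) and comparing it with f(s).
F(s) = -4*exp(2*s)*sin(s)/5 + 2*exp(2*s)*cos(s)/5 is an antiderivative of f.
Check: d/ds[-4*exp(2*s)*sin(s)/5 + 2*exp(2*s)*cos(s)/5] = -2*exp(2*s)*sin(s) = f(s).
F(5/2) = -4*exp(5)*sin(5/2)/5 + 2*exp(5)*cos(5/2)/5; F(-1/2) = 2*exp(-1)*cos(1/2)/5 + 4*exp(-1)*sin(1/2)/5.
Integral = F(5/2) - F(-1/2) = -4*exp(5)*sin(5/2)/5 + 2*exp(5)*cos(5/2)/5 - 4*exp(-1)*sin(1/2)/5 - 2*exp(-1)*cos(1/2)/5.

Antiderivative: F(s) = -4*exp(2*s)*sin(s)/5 + 2*exp(2*s)*cos(s)/5; value = -4*exp(5)*sin(5/2)/5 + 2*exp(5)*cos(5/2)/5 - 4*exp(-1)*sin(1/2)/5 - 2*exp(-1)*cos(1/2)/5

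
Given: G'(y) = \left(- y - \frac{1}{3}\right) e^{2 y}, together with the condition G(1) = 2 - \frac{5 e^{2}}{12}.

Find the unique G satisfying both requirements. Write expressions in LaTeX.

G'(y) has the shape u'v + uv' for u = \frac{1}{12} - \frac{y}{2} and v = e^{2 y} — it is the derivative of the product u*v.
A general antiderivative is \frac{\left(1 - 6 y\right) e^{2 y}}{12} + C.
The condition gives C = 2 - \frac{5 e^{2}}{12} - (- \frac{5 e^{2}}{12}) = 2.
So G(y) = - \frac{6 y e^{2 y} - e^{2 y} - 24}{12}.
Check: d/dy[- \frac{6 y e^{2 y} - e^{2 y} - 24}{12}] = - y e^{2 y} - \frac{e^{2 y}}{3}, which equals G'(y).

G(y) = - \frac{6 y e^{2 y} - e^{2 y} - 24}{12}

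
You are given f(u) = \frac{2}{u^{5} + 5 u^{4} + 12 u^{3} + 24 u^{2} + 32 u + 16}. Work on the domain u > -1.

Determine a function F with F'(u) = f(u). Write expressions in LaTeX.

An antiderivative is F(u) = \frac{32 u \log{\left(u + 1 \right)} - 30 u \log{\left(u + 2 \right)} - u \log{\left(u^{2} + 4 \right)} - 4 u \operatorname{atan}{\left(\frac{u}{2} \right)} + 64 \log{\left(u + 1 \right)} - 60 \log{\left(u + 2 \right)} - 2 \log{\left(u^{2} + 4 \right)} - 8 \operatorname{atan}{\left(\frac{u}{2} \right)} + 20}{80 u + 160}.

The denominator factors as \left(u + 1\right) \left(u + 2\right)^{2} \left(u^{2} + 4\right); partial fractions split f into directly integrable pieces: - \frac{u + 4}{40 \left(u^{2} + 4\right)} - \frac{3}{8 \left(u + 2\right)} - \frac{1}{4 \left(u + 2\right)^{2}} + \frac{2}{5 \left(u + 1\right)}.
Check: d/du[\frac{32 u \log{\left(u + 1 \right)} - 30 u \log{\left(u + 2 \right)} - u \log{\left(u^{2} + 4 \right)} - 4 u \operatorname{atan}{\left(\frac{u}{2} \right)} + 64 \log{\left(u + 1 \right)} - 60 \log{\left(u + 2 \right)} - 2 \log{\left(u^{2} + 4 \right)} - 8 \operatorname{atan}{\left(\frac{u}{2} \right)} + 20}{80 u + 160}] = \frac{2}{u^{5} + 5 u^{4} + 12 u^{3} + 24 u^{2} + 32 u + 16} = f(u).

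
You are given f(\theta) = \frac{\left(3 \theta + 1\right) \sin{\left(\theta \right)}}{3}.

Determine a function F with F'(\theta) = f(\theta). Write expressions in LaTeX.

An antiderivative is F(\theta) = - \theta \cos{\left(\theta \right)} + \sin{\left(\theta \right)} - \frac{\cos{\left(\theta \right)}}{3}.

For F(\theta) to be correct the identity F'(\theta) - f(\theta) = 0 must hold.
Check: d/d\theta[- \theta \cos{\left(\theta \right)} + \sin{\left(\theta \right)} - \frac{\cos{\left(\theta \right)}}{3}] = \theta \sin{\left(\theta \right)} + \frac{\sin{\left(\theta \right)}}{3}, which equals f(\theta).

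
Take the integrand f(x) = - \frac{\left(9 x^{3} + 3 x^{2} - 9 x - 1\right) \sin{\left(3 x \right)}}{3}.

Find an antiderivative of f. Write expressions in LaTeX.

An antiderivative is F(x) = \frac{27 x^{3} \cos{\left(3 x \right)} - 27 x^{2} \sin{\left(3 x \right)} + 9 x^{2} \cos{\left(3 x \right)} - 6 x \sin{\left(3 x \right)} - 45 x \cos{\left(3 x \right)} + 15 \sin{\left(3 x \right)} - 5 \cos{\left(3 x \right)}}{27}.

An antiderivative F(x) passes only if d/dx[F] lands on f(x) exactly.
Check: d/dx[\frac{27 x^{3} \cos{\left(3 x \right)} - 27 x^{2} \sin{\left(3 x \right)} + 9 x^{2} \cos{\left(3 x \right)} - 6 x \sin{\left(3 x \right)} - 45 x \cos{\left(3 x \right)} + 15 \sin{\left(3 x \right)} - 5 \cos{\left(3 x \right)}}{27}] = - 3 x^{3} \sin{\left(3 x \right)} - x^{2} \sin{\left(3 x \right)} + 3 x \sin{\left(3 x \right)} + \frac{\sin{\left(3 x \right)}}{3}, which equals f(x).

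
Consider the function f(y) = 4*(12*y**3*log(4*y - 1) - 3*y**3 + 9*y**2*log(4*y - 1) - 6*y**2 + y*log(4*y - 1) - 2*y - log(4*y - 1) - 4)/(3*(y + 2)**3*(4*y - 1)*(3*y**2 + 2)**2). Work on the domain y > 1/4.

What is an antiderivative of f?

An antiderivative is F(y) = -2*log(4*y - 1)/((3*y + 6)**2*(2*y**2 + 4/3)).

A first test for any F(y): its y-derivative must equal f(y) identically.
Check: d/dy[-2*log(4*y - 1)/((3*y + 6)**2*(2*y**2 + 4/3))] = (48*y**3*log(4*y - 1) - 12*y**3 + 36*y**2*log(4*y - 1) - 24*y**2 + 4*y*log(4*y - 1) - 8*y - 4*log(4*y - 1) - 16)/(108*y**8 + 621*y**7 + 1278*y**6 + 1368*y**5 + 1344*y**4 + 996*y**3 + 216*y**2 + 240*y - 96), which equals f(y).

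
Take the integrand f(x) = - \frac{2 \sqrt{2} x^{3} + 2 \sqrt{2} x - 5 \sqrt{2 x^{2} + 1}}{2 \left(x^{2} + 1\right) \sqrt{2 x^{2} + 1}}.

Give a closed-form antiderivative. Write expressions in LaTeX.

An antiderivative is F(x) = - \frac{\sqrt{4 x^{2} + 2}}{2} + \frac{5 \operatorname{atan}{\left(x \right)}}{2}.

A first test for any F(x): its x-derivative must equal f(x) identically.
Check: d/dx[- \frac{\sqrt{4 x^{2} + 2}}{2} + \frac{5 \operatorname{atan}{\left(x \right)}}{2}] = \frac{- 2 \sqrt{2} x^{3} - 2 \sqrt{2} x + 5 \sqrt{2 x^{2} + 1}}{2 x^{2} \sqrt{2 x^{2} + 1} + 2 \sqrt{2 x^{2} + 1}}, which equals f(x).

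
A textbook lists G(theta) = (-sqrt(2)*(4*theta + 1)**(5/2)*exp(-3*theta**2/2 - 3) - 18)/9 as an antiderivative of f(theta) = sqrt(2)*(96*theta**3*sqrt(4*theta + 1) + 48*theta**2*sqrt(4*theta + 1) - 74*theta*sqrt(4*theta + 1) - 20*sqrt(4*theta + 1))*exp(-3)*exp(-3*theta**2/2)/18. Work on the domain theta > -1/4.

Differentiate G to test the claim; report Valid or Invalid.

d/dtheta[G] = (48*sqrt(2)*theta**3*sqrt(4*theta + 1) + 24*sqrt(2)*theta**2*sqrt(4*theta + 1) - 37*sqrt(2)*theta*sqrt(4*theta + 1) - 10*sqrt(2)*sqrt(4*theta + 1))*exp(-3)*exp(-3*theta**2/2)/9
This equals f(theta) exactly, so the claim holds.

Valid - the claim checks out under differentiation.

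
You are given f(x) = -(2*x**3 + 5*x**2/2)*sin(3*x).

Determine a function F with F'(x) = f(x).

An antiderivative is F(x) = 2*x**3*cos(3*x)/3 - 2*x**2*sin(3*x)/3 + 5*x**2*cos(3*x)/6 - 5*x*sin(3*x)/9 - 4*x*cos(3*x)/9 + 4*sin(3*x)/27 - 5*cos(3*x)/27.

Check any antiderivative F(x) by computing F'(x) and comparing it with f(x).
Check: d/dx[2*x**3*cos(3*x)/3 - 2*x**2*sin(3*x)/3 + 5*x**2*cos(3*x)/6 - 5*x*sin(3*x)/9 - 4*x*cos(3*x)/9 + 4*sin(3*x)/27 - 5*cos(3*x)/27] = -2*x**3*sin(3*x) - 5*x**2*sin(3*x)/2, which equals f(x).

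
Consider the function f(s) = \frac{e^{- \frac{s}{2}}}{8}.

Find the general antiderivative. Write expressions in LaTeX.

F(s) = - \frac{e^{- \frac{s}{2}}}{4} + C

Since d/ds undoes antidifferentiation here, F'(s) = f(s) is required of F(s).
Check: d/ds[- \frac{e^{- \frac{s}{2}}}{4}] = \frac{e^{- \frac{s}{2}}}{8} = f(s).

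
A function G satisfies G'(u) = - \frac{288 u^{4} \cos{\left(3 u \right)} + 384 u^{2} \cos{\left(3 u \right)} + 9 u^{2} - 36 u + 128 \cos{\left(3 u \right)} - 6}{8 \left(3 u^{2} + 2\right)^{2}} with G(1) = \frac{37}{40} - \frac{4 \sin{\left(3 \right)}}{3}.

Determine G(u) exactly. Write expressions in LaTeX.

G(u) = \frac{u}{8 u^{2} + \frac{16}{3}} - \frac{4 \sin{\left(3 u \right)}}{3} + 1 - \frac{1}{4 u^{2} + \frac{8}{3}}

Check a candidate G(u) by differentiating: d/du[G] must match the given G'(u).
A general antiderivative is \frac{\frac{u}{4} - \frac{1}{2}}{2 u^{2} + \frac{4}{3}} - \frac{4 \sin{\left(3 u \right)}}{3} + C.
The condition gives C = \frac{37}{40} - \frac{4 \sin{\left(3 \right)}}{3} - (- \frac{4 \sin{\left(3 \right)}}{3} - \frac{3}{40}) = 1.
So G(u) = \frac{u}{8 u^{2} + \frac{16}{3}} - \frac{4 \sin{\left(3 u \right)}}{3} + 1 - \frac{1}{4 u^{2} + \frac{8}{3}}.
Check: d/du[\frac{u}{8 u^{2} + \frac{16}{3}} - \frac{4 \sin{\left(3 u \right)}}{3} + 1 - \frac{1}{4 u^{2} + \frac{8}{3}}] = \frac{- 288 u^{4} \cos{\left(3 u \right)} - 384 u^{2} \cos{\left(3 u \right)} - 9 u^{2} + 36 u - 128 \cos{\left(3 u \right)} + 6}{72 u^{4} + 96 u^{2} + 32}, which equals G'(u).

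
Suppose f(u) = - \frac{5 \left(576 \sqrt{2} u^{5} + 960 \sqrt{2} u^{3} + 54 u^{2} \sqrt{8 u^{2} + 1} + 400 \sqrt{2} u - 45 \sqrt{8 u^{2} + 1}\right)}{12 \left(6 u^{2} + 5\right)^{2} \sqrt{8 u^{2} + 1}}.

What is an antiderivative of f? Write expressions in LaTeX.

Check any antiderivative F(u) by computing F'(u) and comparing it with f(u).
Check: d/du[- \frac{5 \left(12 \sqrt{2} u^{2} \sqrt{8 u^{2} + 1} - 9 u + 10 \sqrt{2} \sqrt{8 u^{2} + 1}\right)}{12 \left(6 u^{2} + 5\right)}] = \frac{- 2880 \sqrt{2} u^{5} - 4800 \sqrt{2} u^{3} - 270 u^{2} \sqrt{8 u^{2} + 1} - 2000 \sqrt{2} u + 225 \sqrt{8 u^{2} + 1}}{432 u^{4} \sqrt{8 u^{2} + 1} + 720 u^{2} \sqrt{8 u^{2} + 1} + 300 \sqrt{8 u^{2} + 1}}, which equals f(u).

An antiderivative is F(u) = - \frac{5 \left(12 \sqrt{2} u^{2} \sqrt{8 u^{2} + 1} - 9 u + 10 \sqrt{2} \sqrt{8 u^{2} + 1}\right)}{12 \left(6 u^{2} + 5\right)}.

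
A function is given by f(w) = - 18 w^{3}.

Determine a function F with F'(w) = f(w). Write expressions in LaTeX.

Since d/dw undoes antidifferentiation here, F'(w) = f(w) is required of F(w).
Check: d/dw[- \frac{9 w^{4}}{2}] = - 18 w^{3} = f(w).

An antiderivative is F(w) = - \frac{9 w^{4}}{2}.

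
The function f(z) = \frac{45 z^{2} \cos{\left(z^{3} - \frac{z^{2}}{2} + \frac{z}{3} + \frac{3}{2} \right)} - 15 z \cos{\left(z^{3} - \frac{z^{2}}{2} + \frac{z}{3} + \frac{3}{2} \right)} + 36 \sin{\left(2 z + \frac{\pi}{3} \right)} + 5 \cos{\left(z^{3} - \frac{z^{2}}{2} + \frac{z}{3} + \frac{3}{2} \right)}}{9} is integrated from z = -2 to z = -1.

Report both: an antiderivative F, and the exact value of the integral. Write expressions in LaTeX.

Antiderivative: F(z) = \frac{5 \sin{\left(z^{3} - \frac{z^{2}}{2} + \frac{z}{3} + \frac{3}{2} \right)}}{3} - 2 \cos{\left(2 z + \frac{\pi}{3} \right)}; value = 2 \sin{\left(\frac{\pi}{6} + 4 \right)} - 2 \sin{\left(\frac{\pi}{6} + 2 \right)} - \frac{5 \sin{\left(\frac{1}{3} \right)}}{3} + \frac{5 \sin{\left(\frac{55}{6} \right)}}{3}

A first test for any F(z): its z-derivative must equal f(z) identically.
F(z) = \frac{5 \sin{\left(z^{3} - \frac{z^{2}}{2} + \frac{z}{3} + \frac{3}{2} \right)}}{3} - 2 \cos{\left(2 z + \frac{\pi}{3} \right)} is an antiderivative of f.
Check: d/dz[\frac{5 \sin{\left(z^{3} - \frac{z^{2}}{2} + \frac{z}{3} + \frac{3}{2} \right)}}{3} - 2 \cos{\left(2 z + \frac{\pi}{3} \right)}] = 5 z^{2} \cos{\left(z^{3} - \frac{z^{2}}{2} + \frac{z}{3} + \frac{3}{2} \right)} - \frac{5 z \cos{\left(z^{3} - \frac{z^{2}}{2} + \frac{z}{3} + \frac{3}{2} \right)}}{3} + 4 \sin{\left(2 z + \frac{\pi}{3} \right)} + \frac{5 \cos{\left(z^{3} - \frac{z^{2}}{2} + \frac{z}{3} + \frac{3}{2} \right)}}{9}, which equals f(z).
F(-1) = - 2 \sin{\left(\frac{\pi}{6} + 2 \right)} - \frac{5 \sin{\left(\frac{1}{3} \right)}}{3}; F(-2) = - \frac{5 \sin{\left(\frac{55}{6} \right)}}{3} - 2 \sin{\left(\frac{\pi}{6} + 4 \right)}.
Integral = F(-1) - F(-2) = 2 \sin{\left(\frac{\pi}{6} + 4 \right)} - 2 \sin{\left(\frac{\pi}{6} + 2 \right)} - \frac{5 \sin{\left(\frac{1}{3} \right)}}{3} + \frac{5 \sin{\left(\frac{55}{6} \right)}}{3}.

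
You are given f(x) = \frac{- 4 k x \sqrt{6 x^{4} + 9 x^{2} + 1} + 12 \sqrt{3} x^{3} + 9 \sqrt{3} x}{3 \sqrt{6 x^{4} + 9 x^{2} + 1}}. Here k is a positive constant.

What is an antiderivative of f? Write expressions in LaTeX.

An antiderivative is F(x) = \frac{- 2 k x^{2} + \sqrt{3} \sqrt{6 x^{4} + 9 x^{2} + 1}}{3}.

Whatever form F(x) takes, F'(x) = f(x) is non-negotiable.
Check: d/dx[\frac{- 2 k x^{2} + \sqrt{3} \sqrt{6 x^{4} + 9 x^{2} + 1}}{3}] = \frac{- 4 k x \sqrt{6 x^{4} + 9 x^{2} + 1} + 12 \sqrt{3} x^{3} + 9 \sqrt{3} x}{3 \sqrt{6 x^{4} + 9 x^{2} + 1}} = f(x).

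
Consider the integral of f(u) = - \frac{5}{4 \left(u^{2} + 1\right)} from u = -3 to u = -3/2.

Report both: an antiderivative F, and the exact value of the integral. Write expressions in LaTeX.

Recover f(u) by differentiating a candidate F(u); any mismatch rules it out.
F(u) = - \frac{5 \operatorname{atan}{\left(u \right)}}{4} is an antiderivative of f.
Check: d/du[- \frac{5 \operatorname{atan}{\left(u \right)}}{4}] = - \frac{5}{4 u^{2} + 4}, which equals f(u).
F(-3/2) = \frac{5 \operatorname{atan}{\left(\frac{3}{2} \right)}}{4}; F(-3) = \frac{5 \operatorname{atan}{\left(3 \right)}}{4}.
Integral = F(-3/2) - F(-3) = - \frac{5 \operatorname{atan}{\left(3 \right)}}{4} + \frac{5 \operatorname{atan}{\left(\frac{3}{2} \right)}}{4}.

Antiderivative: F(u) = - \frac{5 \operatorname{atan}{\left(u \right)}}{4}; value = - \frac{5 \operatorname{atan}{\left(3 \right)}}{4} + \frac{5 \operatorname{atan}{\left(\frac{3}{2} \right)}}{4}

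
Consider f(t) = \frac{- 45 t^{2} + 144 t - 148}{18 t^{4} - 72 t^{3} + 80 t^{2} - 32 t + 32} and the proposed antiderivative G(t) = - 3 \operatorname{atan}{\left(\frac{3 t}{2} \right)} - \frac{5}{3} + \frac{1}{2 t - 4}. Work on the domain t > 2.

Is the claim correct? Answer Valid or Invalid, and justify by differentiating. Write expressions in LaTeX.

Valid: G'(t) = f(t).

d/dt[G] = \frac{- 45 t^{2} + 144 t - 148}{18 t^{4} - 72 t^{3} + 80 t^{2} - 32 t + 32}
This equals f(t) exactly, so the claim holds.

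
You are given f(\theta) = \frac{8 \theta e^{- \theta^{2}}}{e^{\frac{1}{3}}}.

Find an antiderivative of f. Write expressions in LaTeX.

f matches the chain-rule pattern g'(h)*h' with inner function h(\theta) = - \theta^{2} - \frac{1}{3}; substituting u = h(\theta) collapses the integral.
Check: d/d\theta[- 4 e^{- \theta^{2} - \frac{1}{3}}] = \frac{8 \theta e^{- \theta^{2}}}{e^{\frac{1}{3}}} = f(\theta).

An antiderivative is F(\theta) = - 4 e^{- \theta^{2} - \frac{1}{3}}.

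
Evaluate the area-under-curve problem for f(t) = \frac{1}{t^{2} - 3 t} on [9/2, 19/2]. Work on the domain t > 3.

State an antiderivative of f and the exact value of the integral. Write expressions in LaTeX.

The denominator factors as t \left(t - 3\right); partial fractions split f into directly integrable pieces: \frac{1}{3 \left(t - 3\right)} - \frac{1}{3 t}.
F(t) = - \frac{\log{\left(t \right)}}{3} + \frac{\log{\left(t - 3 \right)}}{3} is an antiderivative of f.
Check: d/dt[- \frac{\log{\left(t \right)}}{3} + \frac{\log{\left(t - 3 \right)}}{3}] = \frac{1}{t^{2} - 3 t} = f(t).
F(19/2) = - \frac{\log{\left(\frac{19}{2} \right)}}{3} + \frac{\log{\left(\frac{13}{2} \right)}}{3}; F(9/2) = - \frac{\log{\left(\frac{9}{2} \right)}}{3} + \frac{\log{\left(\frac{3}{2} \right)}}{3}.
Integral = F(19/2) - F(9/2) = - \frac{\log{\left(\frac{19}{2} \right)}}{3} - \frac{\log{\left(\frac{3}{2} \right)}}{3} + \frac{\log{\left(\frac{9}{2} \right)}}{3} + \frac{\log{\left(\frac{13}{2} \right)}}{3}.

Antiderivative: F(t) = - \frac{\log{\left(t \right)}}{3} + \frac{\log{\left(t - 3 \right)}}{3}; value = - \frac{\log{\left(\frac{19}{2} \right)}}{3} - \frac{\log{\left(\frac{3}{2} \right)}}{3} + \frac{\log{\left(\frac{9}{2} \right)}}{3} + \frac{\log{\left(\frac{13}{2} \right)}}{3}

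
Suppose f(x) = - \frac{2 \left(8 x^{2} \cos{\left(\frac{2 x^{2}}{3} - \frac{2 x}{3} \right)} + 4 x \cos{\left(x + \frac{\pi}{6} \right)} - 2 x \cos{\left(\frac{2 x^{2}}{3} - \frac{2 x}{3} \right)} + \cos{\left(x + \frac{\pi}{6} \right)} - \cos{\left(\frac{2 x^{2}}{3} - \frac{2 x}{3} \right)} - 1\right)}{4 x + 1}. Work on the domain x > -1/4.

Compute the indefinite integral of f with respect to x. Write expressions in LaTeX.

Any candidate F(x) must reproduce f(x) exactly when differentiated.
Check: d/dx[\frac{\log{\left(4 x + 1 \right)} - 4 \sin{\left(x + \frac{\pi}{6} \right)} - 6 \sin{\left(\frac{2 x^{2}}{3} - \frac{2 x}{3} \right)}}{2}] = \frac{- 16 x^{2} \cos{\left(\frac{2 x^{2}}{3} - \frac{2 x}{3} \right)} - 8 x \cos{\left(x + \frac{\pi}{6} \right)} + 4 x \cos{\left(\frac{2 x^{2}}{3} - \frac{2 x}{3} \right)} - 2 \cos{\left(x + \frac{\pi}{6} \right)} + 2 \cos{\left(\frac{2 x^{2}}{3} - \frac{2 x}{3} \right)} + 2}{4 x + 1}, which equals f(x).

F(x) = \frac{\log{\left(4 x + 1 \right)} - 4 \sin{\left(x + \frac{\pi}{6} \right)} - 6 \sin{\left(\frac{2 x^{2}}{3} - \frac{2 x}{3} \right)}}{2} + C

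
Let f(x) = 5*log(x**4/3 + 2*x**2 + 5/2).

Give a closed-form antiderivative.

An antiderivative is F(x) = sqrt(2)*(5*sqrt(2)*x*log(x**4/3 + 2*x**2 + 5/2) - 20*sqrt(2)*x + 10*sqrt(6 - sqrt(6))*atan(sqrt(2)*x/sqrt(6 - sqrt(6))) + 10*sqrt(sqrt(6) + 6)*atan(sqrt(2)*x/sqrt(sqrt(6) + 6)))/2.

An antiderivative F(x) passes only if d/dx[F] lands on f(x) exactly.
Check: d/dx[sqrt(2)*(5*sqrt(2)*x*log(x**4/3 + 2*x**2 + 5/2) - 20*sqrt(2)*x + 10*sqrt(6 - sqrt(6))*atan(sqrt(2)*x/sqrt(6 - sqrt(6))) + 10*sqrt(sqrt(6) + 6)*atan(sqrt(2)*x/sqrt(sqrt(6) + 6)))/2] = 5*log(x**4/3 + 2*x**2 + 5/2) = f(x).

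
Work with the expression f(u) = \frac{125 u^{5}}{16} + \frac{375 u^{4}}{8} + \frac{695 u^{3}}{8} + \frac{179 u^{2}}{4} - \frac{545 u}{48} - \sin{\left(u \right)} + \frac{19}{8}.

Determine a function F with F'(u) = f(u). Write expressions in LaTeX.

An antiderivative is F(u) = \frac{125 u^{6}}{96} + \frac{75 u^{5}}{8} + \frac{695 u^{4}}{32} + \frac{179 u^{3}}{12} - \frac{545 u^{2}}{96} + \frac{19 u}{8} + \cos{\left(u \right)}.

The integrand splits into summands that can be handled one at a time.
Check: d/du[\frac{125 u^{6}}{96} + \frac{75 u^{5}}{8} + \frac{695 u^{4}}{32} + \frac{179 u^{3}}{12} - \frac{545 u^{2}}{96} + \frac{19 u}{8} + \cos{\left(u \right)}] = \frac{125 u^{5}}{16} + \frac{375 u^{4}}{8} + \frac{695 u^{3}}{8} + \frac{179 u^{2}}{4} - \frac{545 u}{48} - \sin{\left(u \right)} + \frac{19}{8} = f(u).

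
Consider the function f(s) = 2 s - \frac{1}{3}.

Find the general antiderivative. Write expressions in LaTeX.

A candidate is checked by its d/ds: the result must match f(s).
Check: d/ds[s^{2} - \frac{s}{3}] = 2 s - \frac{1}{3} = f(s).

F(s) = s^{2} - \frac{s}{3} + C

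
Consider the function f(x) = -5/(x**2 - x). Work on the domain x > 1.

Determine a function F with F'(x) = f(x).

Factor the denominator (x*(x - 1)) and decompose: f = -5/(x - 1) + 5/x; each piece integrates to a log, atan, or power term.
Check: d/dx[5*(log(x) - log(x - 1))] = -5/(x**2 - x) = f(x).

An antiderivative is F(x) = 5*(log(x) - log(x - 1)).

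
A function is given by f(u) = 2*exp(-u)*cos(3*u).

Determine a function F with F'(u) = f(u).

An antiderivative is F(u) = (3*sin(3*u) - cos(3*u))*exp(-u)/5.

Whatever form F(u) takes, F'(u) = f(u) is non-negotiable.
Check: d/du[(3*sin(3*u) - cos(3*u))*exp(-u)/5] = 2*exp(-u)*cos(3*u) = f(u).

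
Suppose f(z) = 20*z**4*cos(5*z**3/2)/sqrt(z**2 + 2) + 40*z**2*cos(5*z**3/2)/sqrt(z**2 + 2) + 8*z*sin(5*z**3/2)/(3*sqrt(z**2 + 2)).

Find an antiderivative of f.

An antiderivative is F(z) = 8*sqrt(z**2 + 2)*sin(5*z**3/2)/3.

f has the shape u'v + uv' for u = 8*sqrt(z**2 + 2)/3 and v = sin(5*z**3/2) — it is the derivative of the product u*v.
Check: d/dz[8*sqrt(z**2 + 2)*sin(5*z**3/2)/3] = (60*z**4*cos(5*z**3/2) + 120*z**2*cos(5*z**3/2) + 8*z*sin(5*z**3/2))/(3*sqrt(z**2 + 2)), which equals f(z).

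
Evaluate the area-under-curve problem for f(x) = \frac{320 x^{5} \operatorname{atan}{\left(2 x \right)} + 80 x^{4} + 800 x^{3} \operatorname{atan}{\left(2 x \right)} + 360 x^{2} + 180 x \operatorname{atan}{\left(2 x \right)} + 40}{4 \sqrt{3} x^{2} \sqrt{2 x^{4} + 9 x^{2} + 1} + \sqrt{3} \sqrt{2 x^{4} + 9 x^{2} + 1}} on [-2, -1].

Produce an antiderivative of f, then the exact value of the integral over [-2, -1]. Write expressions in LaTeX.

f has the shape u'v + uv' for u = 20 \sqrt{\frac{2 x^{4}}{3} + 3 x^{2} + \frac{1}{3}} and v = \operatorname{atan}{\left(2 x \right)} — it is the derivative of the product u*v.
F(x) = 20 \sqrt{\frac{2 x^{4}}{3} + 3 x^{2} + \frac{1}{3}} \operatorname{atan}{\left(2 x \right)} is an antiderivative of f.
Check: d/dx[20 \sqrt{\frac{2 x^{4}}{3} + 3 x^{2} + \frac{1}{3}} \operatorname{atan}{\left(2 x \right)}] = \frac{320 x^{5} \operatorname{atan}{\left(2 x \right)} + 80 x^{4} + 800 x^{3} \operatorname{atan}{\left(2 x \right)} + 360 x^{2} + 180 x \operatorname{atan}{\left(2 x \right)} + 40}{4 \sqrt{3} x^{2} \sqrt{2 x^{4} + 9 x^{2} + 1} + \sqrt{3} \sqrt{2 x^{4} + 9 x^{2} + 1}} = f(x).
F(-1) = - 40 \operatorname{atan}{\left(2 \right)}; F(-2) = - 20 \sqrt{23} \operatorname{atan}{\left(4 \right)}.
Integral = F(-1) - F(-2) = - 40 \operatorname{atan}{\left(2 \right)} + 20 \sqrt{23} \operatorname{atan}{\left(4 \right)}.

Antiderivative: F(x) = 20 \sqrt{\frac{2 x^{4}}{3} + 3 x^{2} + \frac{1}{3}} \operatorname{atan}{\left(2 x \right)}; value = - 40 \operatorname{atan}{\left(2 \right)} + 20 \sqrt{23} \operatorname{atan}{\left(4 \right)}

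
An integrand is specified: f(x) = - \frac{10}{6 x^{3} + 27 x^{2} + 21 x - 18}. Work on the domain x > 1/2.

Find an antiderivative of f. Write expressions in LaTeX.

An antiderivative is F(x) = \frac{2 \left(- 2 \log{\left(x - \frac{1}{2} \right)} + 7 \log{\left(x + 2 \right)} - 5 \log{\left(x + 3 \right)}\right)}{21}.

The denominator factors as 3 \left(x + 2\right) \left(x + 3\right) \left(2 x - 1\right); partial fractions split f into directly integrable pieces: - \frac{8}{21 \left(2 x - 1\right)} - \frac{10}{21 \left(x + 3\right)} + \frac{2}{3 \left(x + 2\right)}.
Check: d/dx[\frac{2 \left(- 2 \log{\left(x - \frac{1}{2} \right)} + 7 \log{\left(x + 2 \right)} - 5 \log{\left(x + 3 \right)}\right)}{21}] = - \frac{10}{6 x^{3} + 27 x^{2} + 21 x - 18} = f(x).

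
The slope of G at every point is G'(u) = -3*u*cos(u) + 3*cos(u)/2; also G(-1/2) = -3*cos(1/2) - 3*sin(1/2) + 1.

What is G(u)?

Integrate term by term and add the pieces.
A general antiderivative is -3*u*sin(u) + 3*sin(u)/2 - 3*cos(u) + C.
The condition gives C = -3*cos(1/2) - 3*sin(1/2) + 1 - (-3*cos(1/2) - 3*sin(1/2)) = 1.
So G(u) = -3*u*sin(u) + 3*sin(u)/2 - 3*cos(u) + 1.
Check: d/du[-3*u*sin(u) + 3*sin(u)/2 - 3*cos(u) + 1] = -3*u*cos(u) + 3*cos(u)/2 = G'(u).

G(u) = -3*u*sin(u) + 3*sin(u)/2 - 3*cos(u) + 1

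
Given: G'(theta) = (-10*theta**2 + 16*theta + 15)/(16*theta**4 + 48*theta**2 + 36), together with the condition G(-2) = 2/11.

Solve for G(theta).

G(theta) = (4*theta**2 + 5*theta + 2)/(4*(2*theta**2 + 3))

G'(theta) has the shape u'v + uv' for u = 1/(2*theta**2 + 3) and v = 5*theta/4 - 1 — it is the derivative of the product u*v.
A general antiderivative is (5*theta/4 - 1)/(2*theta**2 + 3) + C.
The condition gives C = 2/11 - (-7/22) = 1/2.
So G(theta) = (4*theta**2 + 5*theta + 2)/(4*(2*theta**2 + 3)).
Check: d/dtheta[(4*theta**2 + 5*theta + 2)/(4*(2*theta**2 + 3))] = (-10*theta**2 + 16*theta + 15)/(16*theta**4 + 48*theta**2 + 36) = G'(theta).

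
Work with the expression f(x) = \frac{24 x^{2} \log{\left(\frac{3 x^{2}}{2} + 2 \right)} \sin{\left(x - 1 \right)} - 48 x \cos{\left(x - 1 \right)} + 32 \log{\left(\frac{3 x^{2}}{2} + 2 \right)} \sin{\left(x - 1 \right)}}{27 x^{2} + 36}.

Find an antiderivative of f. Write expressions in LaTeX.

f has the shape u'v + uv' for u = - \frac{8 \cos{\left(x - 1 \right)}}{9} and v = \log{\left(\frac{3 x^{2}}{2} + 2 \right)} — it is the derivative of the product u*v.
Check: d/dx[- \frac{8 \log{\left(\frac{3 x^{2}}{2} + 2 \right)} \cos{\left(x - 1 \right)}}{9}] = \frac{24 x^{2} \log{\left(\frac{3 x^{2}}{2} + 2 \right)} \sin{\left(x - 1 \right)} - 48 x \cos{\left(x - 1 \right)} + 32 \log{\left(\frac{3 x^{2}}{2} + 2 \right)} \sin{\left(x - 1 \right)}}{27 x^{2} + 36} = f(x).

An antiderivative is F(x) = - \frac{8 \log{\left(\frac{3 x^{2}}{2} + 2 \right)} \cos{\left(x - 1 \right)}}{9}.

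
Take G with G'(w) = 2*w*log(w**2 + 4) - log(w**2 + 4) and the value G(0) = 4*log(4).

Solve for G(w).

Integrate term by term and add the pieces.
A general antiderivative is -w**2 + 2*w + (w**2 - w)*log(w**2 + 4) + 4*log(w**2 + 4) - 4*atan(w/2) + C.
The condition gives C = 4*log(4) - (4*log(4)) = 0.
So G(w) = w**2*log(w**2 + 4) - w**2 - w*log(w**2 + 4) + 2*w + 4*log(w**2 + 4) - 4*atan(w/2).
Check: d/dw[w**2*log(w**2 + 4) - w**2 - w*log(w**2 + 4) + 2*w + 4*log(w**2 + 4) - 4*atan(w/2)] = 2*w*log(w**2 + 4) - log(w**2 + 4) = G'(w).

G(w) = w**2*log(w**2 + 4) - w**2 - w*log(w**2 + 4) + 2*w + 4*log(w**2 + 4) - 4*atan(w/2)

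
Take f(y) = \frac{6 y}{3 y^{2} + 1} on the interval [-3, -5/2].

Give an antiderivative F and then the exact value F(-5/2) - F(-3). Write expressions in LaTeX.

f matches the chain-rule pattern g'(h)*h' with inner function h(y) = 2 y^{2} + \frac{2}{3}; substituting u = h(y) collapses the integral.
F(y) = \log{\left(2 y^{2} + \frac{2}{3} \right)} is an antiderivative of f.
Check: d/dy[\log{\left(2 y^{2} + \frac{2}{3} \right)}] = \frac{6 y}{3 y^{2} + 1} = f(y).
F(-5/2) = \log{\left(\frac{79}{6} \right)}; F(-3) = \log{\left(\frac{56}{3} \right)}.
Integral = F(-5/2) - F(-3) = - \log{\left(\frac{56}{3} \right)} + \log{\left(\frac{79}{6} \right)}.

Antiderivative: F(y) = \log{\left(2 y^{2} + \frac{2}{3} \right)}; value = - \log{\left(\frac{56}{3} \right)} + \log{\left(\frac{79}{6} \right)}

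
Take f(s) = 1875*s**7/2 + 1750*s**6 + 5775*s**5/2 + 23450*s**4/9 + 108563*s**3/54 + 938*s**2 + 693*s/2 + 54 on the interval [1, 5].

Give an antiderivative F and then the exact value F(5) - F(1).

The substitution u = -5*s**2/2 - 4*s/3 - 3/2 works: f is exactly (dF/du)*(du/ds) for that inner function.
F(s) = (15*s**2 + 8*s + 9)**4/432 is an antiderivative of f.
Check: d/ds[(15*s**2 + 8*s + 9)**4/432] = 1875*s**7/2 + 1750*s**6 + 5775*s**5/2 + 23450*s**4/9 + 108563*s**3/54 + 938*s**2 + 693*s/2 + 54 = f(s).
F(5) = 2019963136/27; F(1) = 65536/27.
Integral = F(5) - F(1) = 673299200/9.

Antiderivative: F(s) = (15*s**2 + 8*s + 9)**4/432; value = 673299200/9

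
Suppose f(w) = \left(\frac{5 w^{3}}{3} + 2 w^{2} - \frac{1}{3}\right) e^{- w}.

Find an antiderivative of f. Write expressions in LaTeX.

Recognize the product-rule pattern: f = u'v + uv' with u = - \frac{5 w^{3}}{3} - 7 w^{2} - 14 w - \frac{41}{3}, v = e^{- w}, so integration by parts undoes it.
Check: d/dw[- \frac{\left(5 w^{3} + 21 w^{2} + 42 w + 41\right) e^{- w}}{3}] = \frac{\left(5 w^{3} + 6 w^{2} - 1\right) e^{- w}}{3}, which equals f(w).

An antiderivative is F(w) = - \frac{\left(5 w^{3} + 21 w^{2} + 42 w + 41\right) e^{- w}}{3}.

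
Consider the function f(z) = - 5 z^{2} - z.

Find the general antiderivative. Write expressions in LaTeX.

F(z) = \frac{z^{2} \left(- 10 z - 3\right)}{6} + C

The integrand splits into summands that can be handled one at a time.
Check: d/dz[\frac{z^{2} \left(- 10 z - 3\right)}{6}] = - 5 z^{2} - z = f(z).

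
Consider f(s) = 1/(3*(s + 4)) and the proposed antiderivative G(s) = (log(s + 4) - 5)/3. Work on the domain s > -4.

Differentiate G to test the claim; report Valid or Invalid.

Valid - differentiating G returns exactly f.

d/ds[G] = 1/(3*s + 12)
This equals f(s) exactly, so the claim holds.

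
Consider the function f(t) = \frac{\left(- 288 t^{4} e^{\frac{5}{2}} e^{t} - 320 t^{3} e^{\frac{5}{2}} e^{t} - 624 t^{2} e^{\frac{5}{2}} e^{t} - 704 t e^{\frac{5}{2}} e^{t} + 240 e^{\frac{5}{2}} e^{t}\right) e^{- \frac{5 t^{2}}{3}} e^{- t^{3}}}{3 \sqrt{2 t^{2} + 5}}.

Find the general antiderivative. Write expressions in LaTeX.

F(t) = 16 \sqrt{2 t^{2} + 5} e^{- t^{3} - \frac{5 t^{2}}{3} + t + \frac{5}{2}} + C

Recognize the product-rule pattern: f = u'v + uv' with u = 16 \sqrt{2 t^{2} + 5}, v = e^{- t^{3} - \frac{5 t^{2}}{3} + t + \frac{5}{2}}, so integration by parts undoes it.
Check: d/dt[16 \sqrt{2 t^{2} + 5} e^{- t^{3} - \frac{5 t^{2}}{3} + t + \frac{5}{2}}] = \frac{\left(- 288 t^{4} - 320 t^{3} - 624 t^{2} - 704 t + 240\right) e^{\frac{5}{2}} e^{t} e^{- \frac{5 t^{2}}{3}} e^{- t^{3}}}{3 \sqrt{2 t^{2} + 5}}, which equals f(t).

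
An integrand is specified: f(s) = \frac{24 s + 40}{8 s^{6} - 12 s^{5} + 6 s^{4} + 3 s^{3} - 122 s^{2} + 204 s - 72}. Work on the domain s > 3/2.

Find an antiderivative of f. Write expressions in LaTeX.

An antiderivative is F(s) = - \frac{19284 \log{\left(s - \frac{3}{2} \right)}}{30625} + \frac{52 \log{\left(s - \frac{1}{2} \right)}}{85} + \frac{\log{\left(s + 2 \right)}}{245} + \frac{147 \log{\left(s^{2} + 4 \right)}}{21250} + \frac{1129 \operatorname{atan}{\left(\frac{s}{2} \right)}}{10625} - \frac{152}{350 s - 525}.

Factor the denominator (\left(s + 2\right) \left(2 s - 3\right)^{2} \left(2 s - 1\right) \left(s^{2} + 4\right)) and decompose: f = \frac{147 s + 2258}{10625 \left(s^{2} + 4\right)} + \frac{104}{85 \left(2 s - 1\right)} - \frac{38568}{30625 \left(2 s - 3\right)} + \frac{304}{175 \left(2 s - 3\right)^{2}} + \frac{1}{245 \left(s + 2\right)}; each piece integrates to a log, atan, or power term.
Check: d/ds[- \frac{19284 \log{\left(s - \frac{3}{2} \right)}}{30625} + \frac{52 \log{\left(s - \frac{1}{2} \right)}}{85} + \frac{\log{\left(s + 2 \right)}}{245} + \frac{147 \log{\left(s^{2} + 4 \right)}}{21250} + \frac{1129 \operatorname{atan}{\left(\frac{s}{2} \right)}}{10625} - \frac{152}{350 s - 525}] = \frac{24 s + 40}{8 s^{6} - 12 s^{5} + 6 s^{4} + 3 s^{3} - 122 s^{2} + 204 s - 72} = f(s).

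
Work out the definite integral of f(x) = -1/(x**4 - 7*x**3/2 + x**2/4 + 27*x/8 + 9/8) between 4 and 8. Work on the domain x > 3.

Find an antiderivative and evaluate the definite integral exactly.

Antiderivative: F(x) = -8*log(x - 3)/147 + log(x - 3/2)/6 - 11*log(x + 1/2)/98 + 8/(56*x + 28); value = -11*log(17/2)/98 - log(5/2)/6 - 8*log(5)/147 - 16/1071 + 11*log(9/2)/98 + log(13/2)/6

Factor the denominator ((x - 3)*(2*x - 3)*(2*x + 1)**2) and decompose: f = -11/(49*(2*x + 1)) - 4/(7*(2*x + 1)**2) + 1/(3*(2*x - 3)) - 8/(147*(x - 3)); each piece integrates to a log, atan, or power term.
F(x) = -8*log(x - 3)/147 + log(x - 3/2)/6 - 11*log(x + 1/2)/98 + 8/(56*x + 28) is an antiderivative of f.
Check: d/dx[-8*log(x - 3)/147 + log(x - 3/2)/6 - 11*log(x + 1/2)/98 + 8/(56*x + 28)] = -8/(8*x**4 - 28*x**3 + 2*x**2 + 27*x + 9), which equals f(x).
F(8) = -11*log(17/2)/98 - 8*log(5)/147 + 2/119 + log(13/2)/6; F(4) = -11*log(9/2)/98 + 2/63 + log(5/2)/6.
Integral = F(8) - F(4) = -11*log(17/2)/98 - log(5/2)/6 - 8*log(5)/147 - 16/1071 + 11*log(9/2)/98 + log(13/2)/6.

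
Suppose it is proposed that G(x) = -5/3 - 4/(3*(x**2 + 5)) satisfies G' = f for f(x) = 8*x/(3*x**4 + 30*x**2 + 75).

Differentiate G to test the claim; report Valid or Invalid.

Valid. The derivative of G reproduces f.

d/dx[G] = 8*x/(3*x**4 + 30*x**2 + 75)
This equals f(x) exactly, so the claim holds.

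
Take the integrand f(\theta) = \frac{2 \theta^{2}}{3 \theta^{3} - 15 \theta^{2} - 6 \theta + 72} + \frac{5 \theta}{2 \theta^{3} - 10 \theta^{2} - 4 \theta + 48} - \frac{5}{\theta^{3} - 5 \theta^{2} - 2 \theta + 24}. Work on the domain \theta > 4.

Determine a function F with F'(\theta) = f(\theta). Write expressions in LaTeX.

An antiderivative is F(\theta) = \frac{47 \log{\left(\theta - 4 \right)}}{18} - \frac{17 \log{\left(\theta - 3 \right)}}{10} - \frac{11 \log{\left(\theta + 2 \right)}}{45}.

Factor the denominator (6 \left(\theta - 4\right) \left(\theta - 3\right) \left(\theta + 2\right)) and decompose: f = - \frac{11}{45 \left(\theta + 2\right)} - \frac{17}{10 \left(\theta - 3\right)} + \frac{47}{18 \left(\theta - 4\right)}; each piece integrates to a log, atan, or power term.
Check: d/d\theta[\frac{47 \log{\left(\theta - 4 \right)}}{18} - \frac{17 \log{\left(\theta - 3 \right)}}{10} - \frac{11 \log{\left(\theta + 2 \right)}}{45}] = \frac{4 \theta^{2} + 15 \theta - 30}{6 \theta^{3} - 30 \theta^{2} - 12 \theta + 144}, which equals f(\theta).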